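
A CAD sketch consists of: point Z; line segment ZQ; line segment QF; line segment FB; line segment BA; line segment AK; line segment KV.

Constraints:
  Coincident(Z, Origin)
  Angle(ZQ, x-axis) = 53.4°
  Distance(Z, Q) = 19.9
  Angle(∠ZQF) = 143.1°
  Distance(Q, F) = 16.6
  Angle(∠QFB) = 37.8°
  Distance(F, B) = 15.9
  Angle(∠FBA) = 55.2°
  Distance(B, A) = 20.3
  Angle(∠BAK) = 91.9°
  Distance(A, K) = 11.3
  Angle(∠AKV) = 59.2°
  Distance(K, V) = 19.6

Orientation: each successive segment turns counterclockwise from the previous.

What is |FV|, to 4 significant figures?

12.53

∠BAK = 91.9° gives AK at 85.40° from the x-axis; with |AK| = 11.3, K = (23.28, 30.27). ∠AKV = 59.2° gives KV at -153.8° from the x-axis; with |KV| = 19.6, V = (5.696, 21.62). Then |FV| = |V − F| = 12.53.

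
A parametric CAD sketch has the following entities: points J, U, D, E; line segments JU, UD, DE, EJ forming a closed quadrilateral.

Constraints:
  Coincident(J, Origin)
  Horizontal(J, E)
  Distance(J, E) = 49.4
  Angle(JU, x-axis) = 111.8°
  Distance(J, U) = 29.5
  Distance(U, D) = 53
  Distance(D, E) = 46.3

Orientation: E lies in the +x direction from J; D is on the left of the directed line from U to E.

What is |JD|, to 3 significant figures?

59.6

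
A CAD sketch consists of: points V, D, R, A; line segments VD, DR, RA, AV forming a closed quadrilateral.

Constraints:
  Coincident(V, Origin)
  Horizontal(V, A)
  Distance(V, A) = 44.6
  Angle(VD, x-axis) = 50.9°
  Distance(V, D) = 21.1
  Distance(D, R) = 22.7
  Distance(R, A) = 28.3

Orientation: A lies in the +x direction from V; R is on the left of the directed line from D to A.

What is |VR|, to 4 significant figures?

42.73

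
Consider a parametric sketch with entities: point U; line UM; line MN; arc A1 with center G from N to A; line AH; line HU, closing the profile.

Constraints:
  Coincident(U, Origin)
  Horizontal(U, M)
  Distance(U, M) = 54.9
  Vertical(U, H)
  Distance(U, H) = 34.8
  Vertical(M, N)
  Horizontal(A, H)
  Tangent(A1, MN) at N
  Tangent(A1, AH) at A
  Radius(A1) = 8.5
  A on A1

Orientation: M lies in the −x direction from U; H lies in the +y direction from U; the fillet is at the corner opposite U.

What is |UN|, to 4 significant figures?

60.87

The virtual corner opposite U is at (-54.90, 34.80). A1 meets MN tangentially, so GN is at right angles to MN and the tangent condition forces GA to be normal to AH, with radius 8.5, so the center G sits 8.5 in from both sides at G = (-46.40, 26.30). That places the tangent points at N = (-54.90, 26.30) on MN and A = (-46.40, 34.80) on AH. Then |UN| = |N − U| = 60.87.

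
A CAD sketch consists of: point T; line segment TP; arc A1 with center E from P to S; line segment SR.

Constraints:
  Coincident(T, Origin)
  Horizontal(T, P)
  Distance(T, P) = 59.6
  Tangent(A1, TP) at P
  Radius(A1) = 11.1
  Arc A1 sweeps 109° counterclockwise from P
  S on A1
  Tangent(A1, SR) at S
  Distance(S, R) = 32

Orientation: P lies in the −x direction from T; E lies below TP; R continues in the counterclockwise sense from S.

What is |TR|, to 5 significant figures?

74.724

T is at the origin; T and P share the same y with |TP| = 59.6 and P on the −x side, so P = (-59.600, 0.0000). Tangency of A1 to TP means the radius EP is perpendicular to TP, so E = P + (0, -11.1) = (-59.600, -11.100). On A1, P sits at bearing 90° from E; a 109° counterclockwise sweep puts S at bearing 199°, so S = E + 11.1·(cos 199°, sin 199°) = (-70.095, -14.714). Tangency of A1 to SR means the radius ES is perpendicular to SR, so SR runs along (−sin 199°, cos 199°); with |SR| = 32.0, R = (-59.677, -44.970). Then |TR| = |R − T| = 74.724.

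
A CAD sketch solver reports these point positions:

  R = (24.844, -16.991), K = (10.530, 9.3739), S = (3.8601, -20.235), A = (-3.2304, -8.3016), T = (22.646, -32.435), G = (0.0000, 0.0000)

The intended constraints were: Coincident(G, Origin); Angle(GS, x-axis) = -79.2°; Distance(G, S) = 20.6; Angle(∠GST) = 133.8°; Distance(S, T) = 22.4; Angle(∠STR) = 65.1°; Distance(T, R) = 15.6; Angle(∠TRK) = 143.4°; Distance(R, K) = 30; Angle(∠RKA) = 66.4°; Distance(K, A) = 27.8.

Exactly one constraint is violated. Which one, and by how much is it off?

Distance(K, A) = 27.8 — off by 5.40.

G = (0.00, 0.00) ✓; GS at -79.20° ✓; |GS| = 20.60 ✓; ∠GST = 133.8° ✓; |ST| = 22.40 ✓; ∠STR = 65.10° ✓; |TR| = 15.60 ✓; ∠TRK = 143.4° ✓; |RK| = 30.00 ✓; ∠RKA = 66.40° ✓; |KA| = 22.40 ✗.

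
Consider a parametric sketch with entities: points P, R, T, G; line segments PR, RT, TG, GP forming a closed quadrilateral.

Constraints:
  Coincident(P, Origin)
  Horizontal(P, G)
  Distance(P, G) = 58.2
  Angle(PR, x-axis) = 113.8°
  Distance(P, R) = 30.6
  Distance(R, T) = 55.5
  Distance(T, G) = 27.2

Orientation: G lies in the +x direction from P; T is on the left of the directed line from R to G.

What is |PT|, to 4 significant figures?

48.41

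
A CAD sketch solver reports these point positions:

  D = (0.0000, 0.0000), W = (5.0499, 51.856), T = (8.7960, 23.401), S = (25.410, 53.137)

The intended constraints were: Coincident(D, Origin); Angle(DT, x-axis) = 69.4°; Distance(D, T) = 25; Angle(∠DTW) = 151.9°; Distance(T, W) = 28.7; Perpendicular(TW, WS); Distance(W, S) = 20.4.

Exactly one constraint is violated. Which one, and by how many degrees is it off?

Perpendicular(TW, WS) — off by 3.90°.

D = (0.00, 0.00) ✓; DT at 69.40° ✓; |DT| = 25.00 ✓; ∠DTW = 151.9° ✓; |TW| = 28.70 ✓; ∠(TW, WS) = 93.90° ✗; |WS| = 20.40 ✓.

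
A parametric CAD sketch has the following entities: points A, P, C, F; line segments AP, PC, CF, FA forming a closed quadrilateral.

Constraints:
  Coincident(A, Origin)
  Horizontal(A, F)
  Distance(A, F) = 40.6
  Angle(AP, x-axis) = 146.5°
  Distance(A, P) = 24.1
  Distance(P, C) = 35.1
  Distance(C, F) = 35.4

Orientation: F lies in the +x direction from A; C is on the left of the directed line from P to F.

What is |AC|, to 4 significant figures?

26.71

A is at the origin; A and F share the same y with |AF| = 40.6 and F in +x, so F = (40.6, 0). AP runs at 146.5° with |AP| = 24.1, so P = (-20.10, 13.30). C is determined by |PC| = 35.1 and |CF| = 35.4 together: it lies at the intersection of circle(P, 35.1) and circle(F, 35.4). With |PF| = 62.14, the foot of the radical line on PF is 30.90 from P and the perpendicular offset is √(35.1² − 30.90²) = 16.65. Taking the left-of-PF solution: C = (13.65, 22.95).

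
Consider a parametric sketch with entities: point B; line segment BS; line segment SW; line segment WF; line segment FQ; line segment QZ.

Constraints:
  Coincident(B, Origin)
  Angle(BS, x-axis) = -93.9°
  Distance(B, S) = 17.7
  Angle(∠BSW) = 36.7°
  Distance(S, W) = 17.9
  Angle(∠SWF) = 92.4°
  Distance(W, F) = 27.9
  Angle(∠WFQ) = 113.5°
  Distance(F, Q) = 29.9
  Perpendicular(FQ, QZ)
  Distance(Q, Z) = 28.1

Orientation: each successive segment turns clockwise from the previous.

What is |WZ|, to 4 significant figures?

41.10

B is at the origin; BS runs at -93.9° with length 17.7, so S = (-1.204, -17.66). ∠BSW = 36.7° gives SW at 122.8° from the x-axis; with |SW| = 17.9, W = (-10.90, -2.613). ∠SWF = 92.4° gives WF at 35.20° from the x-axis; with |WF| = 27.9, F = (11.90, 13.47). ∠WFQ = 113.5° gives FQ at -31.30° from the x-axis; with |FQ| = 29.9, Q = (37.45, -2.064). FQ is perpendicular to QZ, so QZ runs at -121.3°; with |QZ| = 28.1, Z = (22.85, -26.07). Then |WZ| = |Z − W| = 41.10.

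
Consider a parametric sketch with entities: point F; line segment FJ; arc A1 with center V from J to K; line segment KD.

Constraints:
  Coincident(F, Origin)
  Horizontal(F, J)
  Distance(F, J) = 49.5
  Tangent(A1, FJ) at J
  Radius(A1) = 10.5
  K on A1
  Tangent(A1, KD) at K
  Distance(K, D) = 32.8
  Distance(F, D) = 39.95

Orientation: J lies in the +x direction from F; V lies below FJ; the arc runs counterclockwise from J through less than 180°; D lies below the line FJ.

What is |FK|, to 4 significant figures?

40.92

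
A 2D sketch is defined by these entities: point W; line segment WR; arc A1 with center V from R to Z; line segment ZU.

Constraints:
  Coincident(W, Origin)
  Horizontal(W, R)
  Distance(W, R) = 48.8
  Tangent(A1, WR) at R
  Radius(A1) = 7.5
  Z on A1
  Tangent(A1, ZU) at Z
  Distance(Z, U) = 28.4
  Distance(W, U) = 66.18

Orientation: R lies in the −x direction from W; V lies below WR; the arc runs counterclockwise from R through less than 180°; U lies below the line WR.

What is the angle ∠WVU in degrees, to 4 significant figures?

111.8°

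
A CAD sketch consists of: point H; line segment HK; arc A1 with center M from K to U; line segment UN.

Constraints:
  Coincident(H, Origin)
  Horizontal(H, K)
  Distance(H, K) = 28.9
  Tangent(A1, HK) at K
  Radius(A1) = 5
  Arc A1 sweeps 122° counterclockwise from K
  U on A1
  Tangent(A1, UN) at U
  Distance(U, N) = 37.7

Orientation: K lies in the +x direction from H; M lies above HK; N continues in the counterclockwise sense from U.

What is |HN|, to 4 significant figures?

41.75

On A1, K sits at bearing -90° from M; a 122° counterclockwise sweep puts U at bearing 32°, so U = M + 5.0·(cos 32°, sin 32°) = (33.14, 7.650). Since A1 is tangent to UN there, MU ⟂ UN, so UN runs along (−sin 32°, cos 32°); with |UN| = 37.7, N = (13.16, 39.62). Then |HN| = |N − H| = 41.75.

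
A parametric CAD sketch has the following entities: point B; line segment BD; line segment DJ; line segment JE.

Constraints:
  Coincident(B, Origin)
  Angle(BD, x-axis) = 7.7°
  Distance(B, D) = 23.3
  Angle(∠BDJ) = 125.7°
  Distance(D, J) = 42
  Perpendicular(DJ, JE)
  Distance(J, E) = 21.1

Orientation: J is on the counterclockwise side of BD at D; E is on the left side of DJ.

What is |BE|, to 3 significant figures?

55.6

∠BDJ = 125.7°, so DJ runs at 7.7° + (180° − 125.7°) = 62.0° from the x-axis; with |DJ| = 42.0, J = D + 42.0·(cos 62.0°, sin 62.0°) = (42.8, 40.2). The perpendicularity gives JE at right angles to DJ; with |JE| = 21.1 on the left of DJ, E = J + 21.1·(-0.883, 0.469) = (24.2, 50.1). Then |BE| = |E − B| = 55.6.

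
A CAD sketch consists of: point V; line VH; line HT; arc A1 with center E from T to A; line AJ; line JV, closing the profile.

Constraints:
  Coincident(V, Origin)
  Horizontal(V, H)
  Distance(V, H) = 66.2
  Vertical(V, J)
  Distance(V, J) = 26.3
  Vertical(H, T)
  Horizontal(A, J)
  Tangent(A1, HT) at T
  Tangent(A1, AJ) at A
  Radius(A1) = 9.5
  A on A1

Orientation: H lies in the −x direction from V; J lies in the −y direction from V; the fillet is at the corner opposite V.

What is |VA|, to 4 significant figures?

62.50

V is at the origin; VH is horizontal with |VH| = 66.2 and H on the −x side, so H = (-66.20, 0.000). VJ is vertical with |VJ| = 26.3 and J on the −y side, so J = (0.000, -26.30). The virtual corner opposite V is at (-66.20, -26.30). A1 meets HT tangentially, so ET is at right angles to HT and A1 meets AJ tangentially, so EA is at right angles to AJ, with radius 9.5, so the center E sits 9.5 in from both sides at E = (-56.70, -16.80). That places the tangent points at T = (-66.20, -16.80) on HT and A = (-56.70, -26.30) on AJ. Then |VA| = |A − V| = 62.50.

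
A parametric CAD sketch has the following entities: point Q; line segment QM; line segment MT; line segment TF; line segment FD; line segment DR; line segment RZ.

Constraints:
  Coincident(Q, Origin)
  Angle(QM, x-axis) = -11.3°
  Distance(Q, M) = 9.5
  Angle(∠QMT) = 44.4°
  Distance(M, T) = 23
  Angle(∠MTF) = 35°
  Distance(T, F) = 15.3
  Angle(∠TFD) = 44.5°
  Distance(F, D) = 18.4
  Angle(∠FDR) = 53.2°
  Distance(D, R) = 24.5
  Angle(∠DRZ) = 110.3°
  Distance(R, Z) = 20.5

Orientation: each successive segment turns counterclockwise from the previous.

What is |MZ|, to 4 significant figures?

34.25

∠FDR = 53.2° gives DR at 171.6° from the x-axis; with |DR| = 24.5, R = (-15.01, 18.38). ∠DRZ = 110.3° gives RZ at -118.7° from the x-axis; with |RZ| = 20.5, Z = (-24.86, 0.4027). Then |MZ| = |Z − M| = 34.25.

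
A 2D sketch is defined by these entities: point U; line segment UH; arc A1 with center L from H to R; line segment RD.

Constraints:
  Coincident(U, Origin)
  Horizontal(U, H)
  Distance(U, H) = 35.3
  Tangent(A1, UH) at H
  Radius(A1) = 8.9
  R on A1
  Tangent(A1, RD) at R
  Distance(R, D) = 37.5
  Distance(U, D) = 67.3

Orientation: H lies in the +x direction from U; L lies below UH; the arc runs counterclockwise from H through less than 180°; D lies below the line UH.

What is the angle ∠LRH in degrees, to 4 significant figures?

26.52°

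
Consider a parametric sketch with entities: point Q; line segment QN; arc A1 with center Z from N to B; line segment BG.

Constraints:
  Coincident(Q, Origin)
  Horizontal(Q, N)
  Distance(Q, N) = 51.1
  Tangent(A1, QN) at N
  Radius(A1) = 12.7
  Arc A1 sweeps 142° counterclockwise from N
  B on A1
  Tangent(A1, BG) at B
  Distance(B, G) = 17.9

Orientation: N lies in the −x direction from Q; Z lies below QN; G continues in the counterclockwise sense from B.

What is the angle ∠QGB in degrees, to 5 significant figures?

105.03°

Q is at the origin; QN is horizontal with |QN| = 51.1 and N on the −x side, so N = (-51.100, 0.0000). Since A1 is tangent to QN there, ZN ⟂ QN, so Z = N + (0, -12.7) = (-51.100, -12.700). On A1, N sits at bearing 90° from Z; a 142° counterclockwise sweep puts B at bearing 232°, so B = Z + 12.7·(cos 232°, sin 232°) = (-58.919, -22.708). Since A1 is tangent to BG there, ZB ⟂ BG, so BG runs along (−sin 232°, cos 232°); with |BG| = 17.9, G = (-44.814, -33.728). Then cos ∠QGB = GQ·GB / (|GQ||GB|), giving 105.03°.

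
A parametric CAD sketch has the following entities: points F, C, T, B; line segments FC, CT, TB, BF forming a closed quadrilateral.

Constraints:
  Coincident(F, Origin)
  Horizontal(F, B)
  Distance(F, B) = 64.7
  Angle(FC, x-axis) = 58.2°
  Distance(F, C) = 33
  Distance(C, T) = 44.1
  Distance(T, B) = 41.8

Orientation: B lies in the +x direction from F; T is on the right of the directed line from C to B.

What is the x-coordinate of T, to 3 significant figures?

25.8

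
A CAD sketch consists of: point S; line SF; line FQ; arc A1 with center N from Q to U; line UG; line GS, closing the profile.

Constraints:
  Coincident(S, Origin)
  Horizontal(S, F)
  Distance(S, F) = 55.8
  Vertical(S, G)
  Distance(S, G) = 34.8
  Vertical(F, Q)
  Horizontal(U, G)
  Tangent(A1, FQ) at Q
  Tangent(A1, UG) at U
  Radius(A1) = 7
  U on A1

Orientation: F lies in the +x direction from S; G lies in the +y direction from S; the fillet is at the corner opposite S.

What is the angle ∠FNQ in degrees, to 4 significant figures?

75.87°

S is at the origin; SF is horizontal with |SF| = 55.8 and F on the +x side, so F = (55.80, 0.000). S and G share the same x with |SG| = 34.8 and G on the +y side, so G = (0.000, 34.80). The virtual corner opposite S is at (55.80, 34.80). The tangent condition forces NQ to be normal to FQ and since A1 is tangent to UG there, NU ⟂ UG, with radius 7.0, so the center N sits 7.0 in from both sides at N = (48.80, 27.80). That places the tangent points at Q = (55.80, 27.80) on FQ and U = (48.80, 34.80) on UG. Then cos ∠FNQ = NF·NQ / (|NF||NQ|), giving 75.87°.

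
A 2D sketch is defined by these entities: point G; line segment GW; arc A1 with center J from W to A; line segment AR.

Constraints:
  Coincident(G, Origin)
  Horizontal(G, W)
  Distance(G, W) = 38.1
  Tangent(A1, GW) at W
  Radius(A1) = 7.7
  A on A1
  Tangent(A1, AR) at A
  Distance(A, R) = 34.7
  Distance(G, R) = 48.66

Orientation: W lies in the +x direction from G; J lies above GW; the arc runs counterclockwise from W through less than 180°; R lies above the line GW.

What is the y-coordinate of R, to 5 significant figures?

41.125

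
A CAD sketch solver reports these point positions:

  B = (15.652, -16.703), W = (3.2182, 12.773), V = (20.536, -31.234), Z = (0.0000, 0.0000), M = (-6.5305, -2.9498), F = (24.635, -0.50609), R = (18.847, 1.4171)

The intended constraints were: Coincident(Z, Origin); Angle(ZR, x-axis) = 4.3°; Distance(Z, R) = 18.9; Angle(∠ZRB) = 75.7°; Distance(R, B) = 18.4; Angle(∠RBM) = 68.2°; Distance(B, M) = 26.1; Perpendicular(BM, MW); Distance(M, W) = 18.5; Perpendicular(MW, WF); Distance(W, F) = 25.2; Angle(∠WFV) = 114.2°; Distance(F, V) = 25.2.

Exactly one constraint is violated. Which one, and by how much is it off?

Distance(F, V) = 25.2 — off by 5.80.

Z = (0.00, 0.00) ✓; ZR at 4.300° ✓; |ZR| = 18.90 ✓; ∠ZRB = 75.70° ✓; |RB| = 18.40 ✓; ∠RBM = 68.20° ✓; |BM| = 26.10 ✓; ∠(BM, MW) = 90.00° ✓; |MW| = 18.50 ✓; ∠(MW, WF) = 90.00° ✓; |WF| = 25.20 ✓; ∠WFV = 114.2° ✓; |FV| = 31.00 ✗.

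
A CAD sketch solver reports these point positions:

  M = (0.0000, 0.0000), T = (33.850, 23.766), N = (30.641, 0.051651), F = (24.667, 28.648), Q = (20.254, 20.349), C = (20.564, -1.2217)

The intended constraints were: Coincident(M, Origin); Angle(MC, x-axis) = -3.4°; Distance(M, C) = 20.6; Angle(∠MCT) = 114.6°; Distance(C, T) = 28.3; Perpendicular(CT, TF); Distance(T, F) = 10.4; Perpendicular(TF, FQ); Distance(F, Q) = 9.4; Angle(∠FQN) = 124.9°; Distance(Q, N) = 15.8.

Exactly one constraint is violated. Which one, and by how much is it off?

Distance(Q, N) = 15.8 — off by 7.00.

M = (0.00, 0.00) ✓; MC at -3.400° ✓; |MC| = 20.60 ✓; ∠MCT = 114.6° ✓; |CT| = 28.30 ✓; ∠(CT, TF) = 90.00° ✓; |TF| = 10.40 ✓; ∠(TF, FQ) = 89.99° ✓; |FQ| = 9.399 ✓; ∠FQN = 124.9° ✓; |QN| = 22.80 ✗.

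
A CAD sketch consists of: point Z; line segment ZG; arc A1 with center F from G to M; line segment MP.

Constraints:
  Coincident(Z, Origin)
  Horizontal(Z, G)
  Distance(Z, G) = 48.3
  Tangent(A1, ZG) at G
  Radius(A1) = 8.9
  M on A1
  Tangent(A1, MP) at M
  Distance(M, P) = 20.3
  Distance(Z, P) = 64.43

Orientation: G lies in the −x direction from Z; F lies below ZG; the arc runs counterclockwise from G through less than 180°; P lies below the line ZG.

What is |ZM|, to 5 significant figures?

57.867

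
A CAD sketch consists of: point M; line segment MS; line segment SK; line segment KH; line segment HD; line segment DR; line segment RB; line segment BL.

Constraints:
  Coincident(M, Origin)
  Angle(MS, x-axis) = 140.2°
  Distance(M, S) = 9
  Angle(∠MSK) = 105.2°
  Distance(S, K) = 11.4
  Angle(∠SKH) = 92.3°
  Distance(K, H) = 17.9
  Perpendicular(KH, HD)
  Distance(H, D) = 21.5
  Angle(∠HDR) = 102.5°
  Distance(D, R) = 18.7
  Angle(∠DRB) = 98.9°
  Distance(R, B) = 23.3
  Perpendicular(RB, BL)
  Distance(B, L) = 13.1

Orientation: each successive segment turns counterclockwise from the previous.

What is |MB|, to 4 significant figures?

19.83

∠HDR = 102.5° gives DR at 110.2° from the x-axis; with |DR| = 18.7, R = (5.053, 13.32). ∠DRB = 98.9° gives RB at -168.7° from the x-axis; with |RB| = 23.3, B = (-17.80, 8.759). Then |MB| = |B − M| = 19.83.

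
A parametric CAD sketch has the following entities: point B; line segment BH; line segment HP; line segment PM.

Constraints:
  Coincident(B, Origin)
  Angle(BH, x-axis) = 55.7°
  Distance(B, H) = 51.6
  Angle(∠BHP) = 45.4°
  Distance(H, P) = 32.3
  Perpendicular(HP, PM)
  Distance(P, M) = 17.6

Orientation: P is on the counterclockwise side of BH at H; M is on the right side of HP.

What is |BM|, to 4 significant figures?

54.48

∠BHP = 45.4°, so HP runs at 55.7° + (180° − 45.4°) = 190.3° from the x-axis; with |HP| = 32.3, P = H + 32.3·(cos 190.3°, sin 190.3°) = (-2.702, 36.85). HP is perpendicular to PM; with |PM| = 17.6 on the right of HP, M = P + 17.6·(-0.1788, 0.9839) = (-5.848, 54.17). Then |BM| = |M − B| = 54.48.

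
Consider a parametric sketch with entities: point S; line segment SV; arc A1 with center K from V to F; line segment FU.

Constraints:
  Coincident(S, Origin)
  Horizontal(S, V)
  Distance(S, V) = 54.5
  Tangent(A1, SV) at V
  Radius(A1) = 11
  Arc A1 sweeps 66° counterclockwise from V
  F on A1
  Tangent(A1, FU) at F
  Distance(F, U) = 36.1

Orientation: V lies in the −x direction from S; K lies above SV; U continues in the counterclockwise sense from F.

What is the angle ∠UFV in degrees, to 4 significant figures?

147.0°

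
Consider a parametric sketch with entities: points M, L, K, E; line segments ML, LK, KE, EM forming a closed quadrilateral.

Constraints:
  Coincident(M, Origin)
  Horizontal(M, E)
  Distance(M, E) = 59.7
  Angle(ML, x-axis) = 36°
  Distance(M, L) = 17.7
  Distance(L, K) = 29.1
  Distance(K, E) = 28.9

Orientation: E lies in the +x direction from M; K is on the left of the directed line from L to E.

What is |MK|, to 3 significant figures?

46.5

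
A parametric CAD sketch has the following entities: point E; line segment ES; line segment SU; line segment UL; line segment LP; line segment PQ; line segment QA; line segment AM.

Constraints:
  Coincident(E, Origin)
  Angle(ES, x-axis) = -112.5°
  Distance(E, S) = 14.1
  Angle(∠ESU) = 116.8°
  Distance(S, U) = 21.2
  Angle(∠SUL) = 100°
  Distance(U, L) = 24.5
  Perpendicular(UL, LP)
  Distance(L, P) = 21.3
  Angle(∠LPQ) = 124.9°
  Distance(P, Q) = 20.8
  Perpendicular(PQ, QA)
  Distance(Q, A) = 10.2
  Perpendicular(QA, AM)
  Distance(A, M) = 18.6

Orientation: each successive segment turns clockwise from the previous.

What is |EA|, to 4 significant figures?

7.497

E is at the origin; ES runs at -112.5° with length 14.1, so S = (-5.396, -13.03). ∠ESU = 116.8° gives SU at -175.7° from the x-axis; with |SU| = 21.2, U = (-26.54, -14.62). ∠SUL = 100.0° gives UL at 104.3° from the x-axis; with |UL| = 24.5, L = (-32.59, 9.125). UL ⟂ LP, so LP runs at 14.30°; with |LP| = 21.3, P = (-11.95, 14.39). ∠LPQ = 124.9° gives PQ at -40.80° from the x-axis; with |PQ| = 20.8, Q = (3.798, 0.7946). PQ ⟂ QA, so QA runs at -130.8°; with |QA| = 10.2, A = (-2.867, -6.927). Then |EA| = |A − E| = 7.497.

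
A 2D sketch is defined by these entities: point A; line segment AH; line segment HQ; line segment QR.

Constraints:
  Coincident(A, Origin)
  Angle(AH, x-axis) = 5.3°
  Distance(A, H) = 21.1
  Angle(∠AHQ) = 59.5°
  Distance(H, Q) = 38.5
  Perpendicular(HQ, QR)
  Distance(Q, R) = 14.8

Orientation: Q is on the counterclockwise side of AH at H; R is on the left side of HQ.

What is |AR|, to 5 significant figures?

27.996

∠AHQ = 59.5°, so HQ runs at 5.3° + (180° − 59.5°) = 125.80° from the x-axis; with |HQ| = 38.5, Q = H + 38.5·(cos 125.80°, sin 125.80°) = (-1.5111, 33.175). The perpendicularity gives QR at right angles to HQ; with |QR| = 14.8 on the left of HQ, R = Q + 14.8·(-0.81106, -0.58496) = (-13.515, 24.518). Then |AR| = |R − A| = 27.996.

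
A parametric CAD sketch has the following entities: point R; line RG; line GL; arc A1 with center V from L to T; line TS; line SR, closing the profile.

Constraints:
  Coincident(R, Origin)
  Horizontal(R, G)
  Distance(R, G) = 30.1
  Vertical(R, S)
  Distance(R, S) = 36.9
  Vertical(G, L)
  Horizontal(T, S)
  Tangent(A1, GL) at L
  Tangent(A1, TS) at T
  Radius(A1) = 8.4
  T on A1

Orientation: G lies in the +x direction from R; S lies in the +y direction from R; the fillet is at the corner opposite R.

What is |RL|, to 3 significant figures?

41.5

R is at the origin; RG is horizontal with |RG| = 30.1 and G on the +x side, so G = (30.1, 0.00). R and S share the same x with |RS| = 36.9 and S on the +y side, so S = (0.00, 36.9). The virtual corner opposite R is at (30.1, 36.9). A1 meets GL tangentially, so VL is at right angles to GL and since A1 is tangent to TS there, VT ⟂ TS, with radius 8.4, so the center V sits 8.4 in from both sides at V = (21.7, 28.5). That places the tangent points at L = (30.1, 28.5) on GL and T = (21.7, 36.9) on TS. Then |RL| = |L − R| = 41.5.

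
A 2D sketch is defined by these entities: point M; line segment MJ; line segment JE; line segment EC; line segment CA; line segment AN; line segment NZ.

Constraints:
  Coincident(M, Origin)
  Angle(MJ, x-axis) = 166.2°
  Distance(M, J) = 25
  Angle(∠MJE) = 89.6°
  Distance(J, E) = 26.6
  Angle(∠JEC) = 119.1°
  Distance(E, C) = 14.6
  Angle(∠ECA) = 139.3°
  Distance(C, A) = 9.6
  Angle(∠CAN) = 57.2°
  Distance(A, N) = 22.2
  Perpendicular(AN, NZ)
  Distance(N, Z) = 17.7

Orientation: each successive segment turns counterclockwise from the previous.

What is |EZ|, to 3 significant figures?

6.25

M is at the origin; MJ runs at 166.2° with length 25.0, so J = (-24.3, 5.96). ∠MJE = 89.6° gives JE at -103° from the x-axis; with |JE| = 26.6, E = (-30.4, -19.9). ∠JEC = 119.1° gives EC at -42.5° from the x-axis; with |EC| = 14.6, C = (-19.7, -29.8). ∠ECA = 139.3° gives CA at -1.80° from the x-axis; with |CA| = 9.6, A = (-10.1, -30.1). ∠CAN = 57.2° gives AN at 121° from the x-axis; with |AN| = 22.2, N = (-21.5, -11.0). The perpendicularity gives NZ at right angles to AN, so NZ runs at -149°; with |NZ| = 17.7, Z = (-36.7, -20.2). Then |EZ| = |Z − E| = 6.25.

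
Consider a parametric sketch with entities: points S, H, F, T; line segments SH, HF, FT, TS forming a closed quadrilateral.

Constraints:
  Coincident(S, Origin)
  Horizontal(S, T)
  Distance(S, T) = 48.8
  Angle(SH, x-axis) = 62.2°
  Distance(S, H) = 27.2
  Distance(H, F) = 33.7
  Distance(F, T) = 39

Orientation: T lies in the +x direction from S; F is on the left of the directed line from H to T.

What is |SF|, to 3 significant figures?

57.8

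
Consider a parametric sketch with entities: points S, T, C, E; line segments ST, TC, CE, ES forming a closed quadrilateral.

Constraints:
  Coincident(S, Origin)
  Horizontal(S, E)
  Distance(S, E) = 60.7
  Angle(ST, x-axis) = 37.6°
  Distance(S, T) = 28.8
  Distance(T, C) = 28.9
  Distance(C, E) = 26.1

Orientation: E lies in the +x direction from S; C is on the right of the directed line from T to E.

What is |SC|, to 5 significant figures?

36.839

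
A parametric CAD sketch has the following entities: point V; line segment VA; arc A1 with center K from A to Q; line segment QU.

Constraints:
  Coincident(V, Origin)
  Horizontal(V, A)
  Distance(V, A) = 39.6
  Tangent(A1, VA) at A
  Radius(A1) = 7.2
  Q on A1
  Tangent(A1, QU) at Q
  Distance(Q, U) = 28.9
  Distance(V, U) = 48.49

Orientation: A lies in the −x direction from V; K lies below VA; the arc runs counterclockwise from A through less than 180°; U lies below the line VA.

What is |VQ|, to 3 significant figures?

47.2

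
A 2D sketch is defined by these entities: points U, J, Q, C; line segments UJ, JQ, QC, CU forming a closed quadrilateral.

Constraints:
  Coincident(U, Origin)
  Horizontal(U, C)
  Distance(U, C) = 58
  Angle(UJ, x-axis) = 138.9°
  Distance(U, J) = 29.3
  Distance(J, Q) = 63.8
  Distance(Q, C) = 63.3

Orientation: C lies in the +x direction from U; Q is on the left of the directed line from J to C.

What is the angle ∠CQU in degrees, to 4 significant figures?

54.25°

Checks: |JQ| = 63.80 ✓; |QC| = 63.30 ✓.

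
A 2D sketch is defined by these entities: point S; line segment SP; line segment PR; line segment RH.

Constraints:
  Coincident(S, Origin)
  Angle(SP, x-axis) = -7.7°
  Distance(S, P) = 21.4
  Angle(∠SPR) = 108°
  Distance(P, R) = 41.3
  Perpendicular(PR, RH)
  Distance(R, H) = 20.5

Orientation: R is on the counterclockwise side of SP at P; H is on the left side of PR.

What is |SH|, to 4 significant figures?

47.91

S is at the origin; SP runs at -7.7° with length 21.4, so P = 21.4·(cos -7.7°, sin -7.7°) = (21.21, -2.867). ∠SPR = 108.0°, so PR runs at -7.7° + (180° − 108.0°) = 64.30° from the x-axis; with |PR| = 41.3, R = P + 41.3·(cos 64.30°, sin 64.30°) = (39.12, 34.35). PR ⟂ RH; with |RH| = 20.5 on the left of PR, H = R + 20.5·(-0.9011, 0.4337) = (20.65, 43.24). Then |SH| = |H − S| = 47.91.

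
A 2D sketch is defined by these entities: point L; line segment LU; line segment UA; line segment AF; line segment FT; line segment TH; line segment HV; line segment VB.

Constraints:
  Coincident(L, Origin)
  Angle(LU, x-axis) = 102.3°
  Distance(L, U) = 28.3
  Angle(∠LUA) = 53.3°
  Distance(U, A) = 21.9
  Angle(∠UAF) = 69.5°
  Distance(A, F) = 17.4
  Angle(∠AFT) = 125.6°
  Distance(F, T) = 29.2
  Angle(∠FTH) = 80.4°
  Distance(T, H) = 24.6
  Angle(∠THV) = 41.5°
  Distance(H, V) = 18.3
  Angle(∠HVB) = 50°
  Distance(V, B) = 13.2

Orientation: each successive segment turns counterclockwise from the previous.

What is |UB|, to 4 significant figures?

19.79

∠THV = 41.5° gives HV at -88.00° from the x-axis; with |HV| = 18.3, V = (3.843, 20.87). ∠HVB = 50.0° gives VB at 42.00° from the x-axis; with |VB| = 13.2, B = (13.65, 29.70). Then |UB| = |B − U| = 19.79.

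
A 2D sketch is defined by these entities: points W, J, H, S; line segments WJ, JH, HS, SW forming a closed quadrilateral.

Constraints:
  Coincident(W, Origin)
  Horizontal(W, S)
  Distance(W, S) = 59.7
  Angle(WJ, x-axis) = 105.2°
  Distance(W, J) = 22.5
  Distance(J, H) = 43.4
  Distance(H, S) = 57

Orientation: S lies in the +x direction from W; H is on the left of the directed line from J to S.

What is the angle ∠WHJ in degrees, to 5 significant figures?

21.968°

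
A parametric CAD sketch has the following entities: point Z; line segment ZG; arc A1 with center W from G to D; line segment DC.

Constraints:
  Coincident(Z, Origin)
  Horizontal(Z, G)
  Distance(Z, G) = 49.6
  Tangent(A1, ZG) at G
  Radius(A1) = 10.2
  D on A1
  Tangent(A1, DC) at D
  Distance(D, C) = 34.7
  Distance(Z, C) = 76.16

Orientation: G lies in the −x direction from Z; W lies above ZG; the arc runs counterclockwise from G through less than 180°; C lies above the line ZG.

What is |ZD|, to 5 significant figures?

44.485

Z is at the origin; ZG is horizontal with |ZG| = 49.6 and G on the −x side, so G = (-49.600, 0.0000). The tangent condition forces WG to be normal to ZG, so W = G + (0, 10.2) = (-49.600, 10.200). Since WD ⟂ DC (tangency), |WC| = √(10.2² + 34.7²) = 36.168 regardless of where D sits on A1. So C lies on both circle(Z, 76.16) and circle(W, 36.168); the above-ZG intersection is C = (-62.053, 44.157). D is the foot of the tangent from C: D = (-41.403, 16.270).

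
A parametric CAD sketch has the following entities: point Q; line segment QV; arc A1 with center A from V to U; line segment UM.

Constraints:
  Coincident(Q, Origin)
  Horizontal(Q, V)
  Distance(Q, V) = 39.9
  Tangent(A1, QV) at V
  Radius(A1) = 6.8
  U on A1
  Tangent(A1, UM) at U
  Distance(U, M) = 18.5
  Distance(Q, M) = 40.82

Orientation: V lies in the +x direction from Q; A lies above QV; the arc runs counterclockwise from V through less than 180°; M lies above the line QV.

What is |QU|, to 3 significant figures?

46.3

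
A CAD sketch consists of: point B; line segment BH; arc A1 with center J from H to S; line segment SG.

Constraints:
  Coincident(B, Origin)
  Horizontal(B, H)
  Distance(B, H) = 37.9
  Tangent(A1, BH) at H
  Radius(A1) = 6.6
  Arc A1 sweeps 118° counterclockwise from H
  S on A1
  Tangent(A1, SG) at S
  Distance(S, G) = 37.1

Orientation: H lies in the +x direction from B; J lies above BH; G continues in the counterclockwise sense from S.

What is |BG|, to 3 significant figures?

49.9

B is at the origin; B and H share the same y with |BH| = 37.9 and H on the +x side, so H = (37.9, 0.00). The tangent condition forces JH to be normal to BH, so J = H + (0, 6.6) = (37.9, 6.60). On A1, H sits at bearing -90° from J; a 118° counterclockwise sweep puts S at bearing 28°, so S = J + 6.6·(cos 28°, sin 28°) = (43.7, 9.70). Since A1 is tangent to SG there, JS ⟂ SG, so SG runs along (−sin 28°, cos 28°); with |SG| = 37.1, G = (26.3, 42.5). Then |BG| = |G − B| = 49.9.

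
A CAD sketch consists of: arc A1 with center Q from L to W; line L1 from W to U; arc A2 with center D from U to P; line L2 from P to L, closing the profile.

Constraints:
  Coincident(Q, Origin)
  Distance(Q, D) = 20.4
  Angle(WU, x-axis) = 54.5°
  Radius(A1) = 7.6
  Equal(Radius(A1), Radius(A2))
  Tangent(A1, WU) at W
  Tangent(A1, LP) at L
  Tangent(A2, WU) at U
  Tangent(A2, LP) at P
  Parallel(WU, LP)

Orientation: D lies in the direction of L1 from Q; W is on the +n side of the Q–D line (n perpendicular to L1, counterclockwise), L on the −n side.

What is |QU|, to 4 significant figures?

21.77

The slot axis is L1's direction at 54.5°, so u = (cos 54.5°, sin 54.5°) = (0.5807, 0.8141) and n = (−sin 54.5°, cos 54.5°) = (-0.8141, 0.5807). Q is at the origin and D lies 20.4 along u from Q, so D = 20.4·u = (11.85, 16.61). Tangency of A1 to both parallel lines with radius 7.6 puts W and L at Q ± 7.6·n: W = (-6.187, 4.413), L = (6.187, -4.413). Equal radii place U and P the same way about D: U = D + 7.6·n = (5.659, 21.02), P = D − 7.6·n = (18.03, 12.19). Then |QU| = |U − Q| = 21.77.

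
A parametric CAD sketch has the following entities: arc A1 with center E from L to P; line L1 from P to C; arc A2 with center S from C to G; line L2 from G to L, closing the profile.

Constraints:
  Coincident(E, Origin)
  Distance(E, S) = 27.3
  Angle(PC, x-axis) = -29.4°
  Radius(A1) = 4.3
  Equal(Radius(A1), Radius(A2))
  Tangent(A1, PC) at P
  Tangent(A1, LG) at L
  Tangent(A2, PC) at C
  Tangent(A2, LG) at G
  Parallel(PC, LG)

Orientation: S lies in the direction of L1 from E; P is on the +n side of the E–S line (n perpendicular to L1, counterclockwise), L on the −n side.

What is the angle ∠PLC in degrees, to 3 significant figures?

72.5°

Tangency of A1 to both parallel lines with radius 4.3 puts P and L at E ± 4.3·n: P = (2.11, 3.75), L = (-2.11, -3.75). Equal radii place C and G the same way about S: C = S + 4.3·n = (25.9, -9.66), G = S − 4.3·n = (21.7, -17.1). Then cos ∠PLC = LP·LC / (|LP||LC|), giving 72.5°.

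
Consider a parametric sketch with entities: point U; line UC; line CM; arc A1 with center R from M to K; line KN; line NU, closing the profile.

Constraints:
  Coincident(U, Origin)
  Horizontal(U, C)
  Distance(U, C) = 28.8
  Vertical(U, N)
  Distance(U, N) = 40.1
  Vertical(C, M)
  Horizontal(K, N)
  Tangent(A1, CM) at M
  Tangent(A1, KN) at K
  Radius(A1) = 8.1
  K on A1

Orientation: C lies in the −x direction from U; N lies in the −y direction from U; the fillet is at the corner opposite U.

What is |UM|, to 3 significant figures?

43.1

U is at the origin; U and C share the same y with |UC| = 28.8 and C on the −x side, so C = (-28.8, 0.00). UN is vertical with |UN| = 40.1 and N on the −y side, so N = (0.00, -40.1). The virtual corner opposite U is at (-28.8, -40.1). Tangency of A1 to CM means the radius RM is perpendicular to CM and since A1 is tangent to KN there, RK ⟂ KN, with radius 8.1, so the center R sits 8.1 in from both sides at R = (-20.7, -32.0). That places the tangent points at M = (-28.8, -32.0) on CM and K = (-20.7, -40.1) on KN. Then |UM| = |M − U| = 43.1.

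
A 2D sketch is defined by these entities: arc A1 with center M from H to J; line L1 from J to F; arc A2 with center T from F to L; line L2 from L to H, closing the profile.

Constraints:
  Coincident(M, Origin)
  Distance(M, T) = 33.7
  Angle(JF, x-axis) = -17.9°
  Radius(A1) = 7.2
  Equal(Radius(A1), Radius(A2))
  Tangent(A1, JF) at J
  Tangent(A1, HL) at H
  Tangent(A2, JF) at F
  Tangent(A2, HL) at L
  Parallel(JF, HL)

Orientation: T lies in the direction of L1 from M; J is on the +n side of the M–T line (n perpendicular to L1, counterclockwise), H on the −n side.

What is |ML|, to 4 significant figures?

34.46

The slot axis is L1's direction at -17.9°, so u = (cos -17.9°, sin -17.9°) = (0.9516, -0.3074) and n = (−sin -17.9°, cos -17.9°) = (0.3074, 0.9516). M is at the origin and T lies 33.7 along u from M, so T = 33.7·u = (32.07, -10.36). Tangency of A1 to both parallel lines with radius 7.2 puts J and H at M ± 7.2·n: J = (2.213, 6.851), H = (-2.213, -6.851). Equal radii place F and L the same way about T: F = T + 7.2·n = (34.28, -3.506), L = T − 7.2·n = (29.86, -17.21). Then |ML| = |L − M| = 34.46.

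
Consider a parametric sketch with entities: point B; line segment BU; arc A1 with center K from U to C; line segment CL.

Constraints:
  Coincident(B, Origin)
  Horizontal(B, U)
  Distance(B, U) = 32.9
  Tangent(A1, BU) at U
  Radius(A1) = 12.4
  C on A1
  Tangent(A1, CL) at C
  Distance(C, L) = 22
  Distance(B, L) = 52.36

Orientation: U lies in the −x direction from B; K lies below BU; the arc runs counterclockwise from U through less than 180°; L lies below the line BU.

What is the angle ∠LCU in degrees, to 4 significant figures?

124.6°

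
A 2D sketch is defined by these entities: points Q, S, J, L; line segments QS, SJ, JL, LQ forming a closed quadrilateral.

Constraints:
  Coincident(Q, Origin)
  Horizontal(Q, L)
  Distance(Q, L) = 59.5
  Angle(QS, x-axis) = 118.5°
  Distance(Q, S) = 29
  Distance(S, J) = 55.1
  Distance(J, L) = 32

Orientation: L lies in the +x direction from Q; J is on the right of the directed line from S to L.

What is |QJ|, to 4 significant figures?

30.35

Q is at the origin; Q and L share the same y with |QL| = 59.5 and L in +x, so L = (59.5, 0). QS runs at 118.5° with |QS| = 29.0, so S = (-13.84, 25.49). J is determined by |SJ| = 55.1 and |JL| = 32.0 together: it lies at the intersection of circle(S, 55.1) and circle(L, 32.0). With |SL| = 77.64, the foot of the radical line on SL is 51.78 from S and the perpendicular offset is √(55.1² − 51.78²) = 18.84. Taking the right-of-SL solution: J = (28.88, -9.311).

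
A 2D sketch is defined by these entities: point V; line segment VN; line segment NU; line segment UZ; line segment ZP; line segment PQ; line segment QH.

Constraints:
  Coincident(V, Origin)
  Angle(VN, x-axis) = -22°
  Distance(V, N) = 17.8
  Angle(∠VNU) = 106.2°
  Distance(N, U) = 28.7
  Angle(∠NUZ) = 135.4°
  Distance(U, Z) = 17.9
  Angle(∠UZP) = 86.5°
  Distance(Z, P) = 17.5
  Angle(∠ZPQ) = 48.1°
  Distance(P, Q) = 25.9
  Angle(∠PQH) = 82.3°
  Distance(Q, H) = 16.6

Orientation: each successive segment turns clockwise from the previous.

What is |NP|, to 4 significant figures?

37.36

V is at the origin; VN runs at -22.0° with length 17.8, so N = (16.50, -6.668). ∠VNU = 106.2° gives NU at -95.80° from the x-axis; with |NU| = 28.7, U = (13.60, -35.22). ∠NUZ = 135.4° gives UZ at -140.4° from the x-axis; with |UZ| = 17.9, Z = (-0.1886, -46.63). ∠UZP = 86.5° gives ZP at 126.1° from the x-axis; with |ZP| = 17.5, P = (-10.50, -32.49). Then |NP| = |P − N| = 37.36.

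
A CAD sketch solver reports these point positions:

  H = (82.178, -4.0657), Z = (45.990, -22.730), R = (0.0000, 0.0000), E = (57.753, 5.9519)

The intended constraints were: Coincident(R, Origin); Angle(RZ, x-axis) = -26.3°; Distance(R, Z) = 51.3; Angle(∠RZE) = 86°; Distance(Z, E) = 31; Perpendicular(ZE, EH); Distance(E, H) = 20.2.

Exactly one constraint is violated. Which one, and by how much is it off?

Distance(E, H) = 20.2 — off by 6.20.

R = (0.00, 0.00) ✓; RZ at -26.30° ✓; |RZ| = 51.30 ✓; ∠RZE = 86.00° ✓; |ZE| = 31.00 ✓; ∠(ZE, EH) = 90.00° ✓; |EH| = 26.40 ✗.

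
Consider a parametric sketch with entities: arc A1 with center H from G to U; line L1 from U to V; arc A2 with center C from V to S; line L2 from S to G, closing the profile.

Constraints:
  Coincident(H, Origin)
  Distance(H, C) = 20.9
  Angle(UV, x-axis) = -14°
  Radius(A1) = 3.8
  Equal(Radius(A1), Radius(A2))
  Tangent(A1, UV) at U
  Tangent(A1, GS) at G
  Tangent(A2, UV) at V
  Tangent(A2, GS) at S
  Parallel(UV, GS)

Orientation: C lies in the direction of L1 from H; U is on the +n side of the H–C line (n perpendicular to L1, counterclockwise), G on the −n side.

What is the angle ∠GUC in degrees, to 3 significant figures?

79.7°

The slot axis is L1's direction at -14.0°, so u = (cos -14.0°, sin -14.0°) = (0.970, -0.242) and n = (−sin -14.0°, cos -14.0°) = (0.242, 0.970). H is at the origin and C lies 20.9 along u from H, so C = 20.9·u = (20.3, -5.06). Tangency of A1 to both parallel lines with radius 3.8 puts U and G at H ± 3.8·n: U = (0.919, 3.69), G = (-0.919, -3.69). Then cos ∠GUC = UG·UC / (|UG||UC|), giving 79.7°.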